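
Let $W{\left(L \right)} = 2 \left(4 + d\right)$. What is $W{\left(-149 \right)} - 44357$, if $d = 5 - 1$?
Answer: $-44341$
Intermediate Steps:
$d = 4$ ($d = 5 - 1 = 4$)
$W{\left(L \right)} = 16$ ($W{\left(L \right)} = 2 \left(4 + 4\right) = 2 \cdot 8 = 16$)
$W{\left(-149 \right)} - 44357 = 16 - 44357 = -44341$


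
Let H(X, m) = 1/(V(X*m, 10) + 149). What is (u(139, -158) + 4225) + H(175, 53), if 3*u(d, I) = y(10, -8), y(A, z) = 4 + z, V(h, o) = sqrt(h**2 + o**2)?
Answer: 1089750652157/258010572 + 5*sqrt(3441029)/86003524 ≈ 4223.7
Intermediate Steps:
u(d, I) = -4/3 (u(d, I) = (4 - 8)/3 = (1/3)*(-4) = -4/3)
H(X, m) = 1/(149 + sqrt(100 + X**2*m**2)) (H(X, m) = 1/(sqrt((X*m)**2 + 10**2) + 149) = 1/(sqrt(X**2*m**2 + 100) + 149) = 1/(sqrt(100 + X**2*m**2) + 149) = 1/(149 + sqrt(100 + X**2*m**2)))
(u(139, -158) + 4225) + H(175, 53) = (-4/3 + 4225) + 1/(149 + sqrt(100 + 175**2*53**2)) = 12671/3 + 1/(149 + sqrt(100 + 30625*2809)) = 12671/3 + 1/(149 + sqrt(100 + 86025625)) = 12671/3 + 1/(149 + sqrt(86025725)) = 12671/3 + 1/(149 + 5*sqrt(3441029))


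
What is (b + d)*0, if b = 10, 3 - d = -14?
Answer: 0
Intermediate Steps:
d = 17 (d = 3 - 1*(-14) = 3 + 14 = 17)
(b + d)*0 = (10 + 17)*0 = 27*0 = 0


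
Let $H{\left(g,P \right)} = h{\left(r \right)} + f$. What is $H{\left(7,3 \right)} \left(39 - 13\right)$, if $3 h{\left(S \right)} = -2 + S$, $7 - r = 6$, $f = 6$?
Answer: $\frac{442}{3} \approx 147.33$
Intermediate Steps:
$r = 1$ ($r = 7 - 6 = 1$)
$h{\left(S \right)} = - \frac{2}{3} + \frac{S}{3}$ ($h{\left(S \right)} = \frac{-2 + S}{3} = - \frac{2}{3} + \frac{S}{3}$)
$H{\left(g,P \right)} = \frac{17}{3}$ ($H{\left(g,P \right)} = \left(- \frac{2}{3} + \frac{1}{3} \cdot 1\right) + 6 = \left(- \frac{2}{3} + \frac{1}{3}\right) + 6 = - \frac{1}{3} + 6 = \frac{17}{3}$)
$H{\left(7,3 \right)} \left(39 - 13\right) = \frac{17 \left(39 - 13\right)}{3} = \frac{17}{3} \cdot 26 = \frac{442}{3}$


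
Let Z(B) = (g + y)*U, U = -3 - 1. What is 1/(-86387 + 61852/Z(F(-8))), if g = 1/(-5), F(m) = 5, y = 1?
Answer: -4/422863 ≈ -9.4593e-6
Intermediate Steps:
U = -4
g = -⅕ ≈ -0.20000
Z(B) = -16/5 (Z(B) = (-⅕ + 1)*(-4) = (⅘)*(-4) = -16/5)
1/(-86387 + 61852/Z(F(-8))) = 1/(-86387 + 61852/(-16/5)) = 1/(-86387 + 61852*(-5/16)) = 1/(-86387 - 77315/4) = 1/(-422863/4) = -4/422863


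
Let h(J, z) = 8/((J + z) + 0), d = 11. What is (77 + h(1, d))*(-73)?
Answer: -17009/3 ≈ -5669.7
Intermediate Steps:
h(J, z) = 8/(J + z)
(77 + h(1, d))*(-73) = (77 + 8/(1 + 11))*(-73) = (77 + 8/12)*(-73) = (77 + 8*(1/12))*(-73) = (77 + 2/3)*(-73) = (233/3)*(-73) = -17009/3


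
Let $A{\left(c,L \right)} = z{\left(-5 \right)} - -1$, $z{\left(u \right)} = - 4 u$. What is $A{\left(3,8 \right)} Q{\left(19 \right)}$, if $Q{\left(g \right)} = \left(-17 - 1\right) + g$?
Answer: $21$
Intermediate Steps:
$Q{\left(g \right)} = -18 + g$
$A{\left(c,L \right)} = 21$ ($A{\left(c,L \right)} = \left(-4\right) \left(-5\right) - -1 = 20 + 1 = 21$)
$A{\left(3,8 \right)} Q{\left(19 \right)} = 21 \left(-18 + 19\right) = 21 \cdot 1 = 21$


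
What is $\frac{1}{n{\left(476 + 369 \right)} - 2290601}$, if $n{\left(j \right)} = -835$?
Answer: $- \frac{1}{2291436} \approx -4.3641 \cdot 10^{-7}$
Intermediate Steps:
$\frac{1}{n{\left(476 + 369 \right)} - 2290601} = \frac{1}{-835 - 2290601} = \frac{1}{-2291436} = - \frac{1}{2291436}$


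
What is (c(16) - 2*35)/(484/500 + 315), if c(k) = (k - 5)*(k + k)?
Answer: 17625/19748 ≈ 0.89250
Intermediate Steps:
c(k) = 2*k*(-5 + k) (c(k) = (-5 + k)*(2*k) = 2*k*(-5 + k))
(c(16) - 2*35)/(484/500 + 315) = (2*16*(-5 + 16) - 2*35)/(484/500 + 315) = (2*16*11 - 70)/(484*(1/500) + 315) = (352 - 70)/(121/125 + 315) = 282/(39496/125) = 282*(125/39496) = 17625/19748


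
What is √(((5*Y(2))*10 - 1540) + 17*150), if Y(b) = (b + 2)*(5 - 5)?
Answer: √1010 ≈ 31.780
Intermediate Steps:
Y(b) = 0 (Y(b) = (2 + b)*0 = 0)
√(((5*Y(2))*10 - 1540) + 17*150) = √(((5*0)*10 - 1540) + 17*150) = √((0*10 - 1540) + 2550) = √((0 - 1540) + 2550) = √(-1540 + 2550) = √1010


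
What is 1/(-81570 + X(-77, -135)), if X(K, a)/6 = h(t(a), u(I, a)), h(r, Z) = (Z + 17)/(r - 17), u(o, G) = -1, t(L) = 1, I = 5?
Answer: -1/81576 ≈ -1.2259e-5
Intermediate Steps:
h(r, Z) = (17 + Z)/(-17 + r)
X(K, a) = -6 (X(K, a) = 6*((17 - 1)/(-17 + 1)) = 6*(16/(-16)) = 6*(-1/16*16) = 6*(-1) = -6)
1/(-81570 + X(-77, -135)) = 1/(-81570 - 6) = 1/(-81576) = -1/81576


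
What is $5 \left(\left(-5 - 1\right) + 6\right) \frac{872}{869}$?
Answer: $0$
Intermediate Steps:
$5 \left(\left(-5 - 1\right) + 6\right) \frac{872}{869} = 5 \left(\left(-5 - 1\right) + 6\right) 872 \cdot \frac{1}{869} = 5 \left(-6 + 6\right) \frac{872}{869} = 5 \cdot 0 \cdot \frac{872}{869} = 0 \cdot \frac{872}{869} = 0$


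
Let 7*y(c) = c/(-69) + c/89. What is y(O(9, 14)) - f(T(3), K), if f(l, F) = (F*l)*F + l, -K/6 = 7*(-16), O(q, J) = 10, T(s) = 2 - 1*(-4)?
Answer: -116473706570/42987 ≈ -2.7095e+6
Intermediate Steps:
T(s) = 6 (T(s) = 2 + 4 = 6)
K = 672 (K = -42*(-16) = -6*(-112) = 672)
f(l, F) = l + l*F² (f(l, F) = l*F² + l = l + l*F²)
y(c) = -20*c/42987 (y(c) = (c/(-69) + c/89)/7 = (c*(-1/69) + c*(1/89))/7 = (-c/69 + c/89)/7 = (-20*c/6141)/7 = -20*c/42987)
y(O(9, 14)) - f(T(3), K) = -20/42987*10 - 6*(1 + 672²) = -200/42987 - 6*(1 + 451584) = -200/42987 - 6*451585 = -200/42987 - 1*2709510 = -200/42987 - 2709510 = -116473706570/42987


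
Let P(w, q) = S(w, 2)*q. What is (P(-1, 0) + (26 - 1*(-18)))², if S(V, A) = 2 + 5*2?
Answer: 1936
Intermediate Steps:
S(V, A) = 12 (S(V, A) = 2 + 10 = 12)
P(w, q) = 12*q
(P(-1, 0) + (26 - 1*(-18)))² = (12*0 + (26 - 1*(-18)))² = (0 + (26 + 18))² = (0 + 44)² = 44² = 1936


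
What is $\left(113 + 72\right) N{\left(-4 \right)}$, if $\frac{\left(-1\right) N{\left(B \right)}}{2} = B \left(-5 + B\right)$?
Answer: $-13320$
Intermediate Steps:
$N{\left(B \right)} = - 2 B \left(-5 + B\right)$
$\left(113 + 72\right) N{\left(-4 \right)} = \left(113 + 72\right) 2 \left(-4\right) \left(5 - -4\right) = 185 \cdot 2 \left(-4\right) \left(5 + 4\right) = 185 \cdot 2 \left(-4\right) 9 = 185 \left(-72\right) = -13320$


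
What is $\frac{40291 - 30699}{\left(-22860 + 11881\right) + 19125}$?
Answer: $\frac{4796}{4073} \approx 1.1775$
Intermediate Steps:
$\frac{40291 - 30699}{\left(-22860 + 11881\right) + 19125} = \frac{9592}{-10979 + 19125} = \frac{9592}{8146} = 9592 \cdot \frac{1}{8146} = \frac{4796}{4073}$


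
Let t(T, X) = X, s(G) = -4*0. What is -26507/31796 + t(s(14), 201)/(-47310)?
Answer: -210072861/250711460 ≈ -0.83791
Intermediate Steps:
s(G) = 0
-26507/31796 + t(s(14), 201)/(-47310) = -26507/31796 + 201/(-47310) = -26507*1/31796 + 201*(-1/47310) = -26507/31796 - 67/15770 = -210072861/250711460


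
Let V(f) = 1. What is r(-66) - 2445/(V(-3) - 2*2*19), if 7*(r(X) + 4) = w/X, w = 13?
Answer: 66001/2310 ≈ 28.572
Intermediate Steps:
r(X) = -4 + 13/(7*X) (r(X) = -4 + (13/X)/7 = -4 + 13/(7*X))
r(-66) - 2445/(V(-3) - 2*2*19) = (-4 + (13/7)/(-66)) - 2445/(1 - 2*2*19) = (-4 + (13/7)*(-1/66)) - 2445/(1 - 4*19) = (-4 - 13/462) - 2445/(1 - 76) = -1861/462 - 2445/(-75) = -1861/462 - 2445*(-1/75) = -1861/462 + 163/5 = 66001/2310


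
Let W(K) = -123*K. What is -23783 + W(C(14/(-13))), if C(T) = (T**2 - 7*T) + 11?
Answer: -4428794/169 ≈ -26206.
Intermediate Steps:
C(T) = 11 + T**2 - 7*T
-23783 + W(C(14/(-13))) = -23783 - 123*(11 + (14/(-13))**2 - 98/(-13)) = -23783 - 123*(11 + (14*(-1/13))**2 - 98*(-1)/13) = -23783 - 123*(11 + (-14/13)**2 - 7*(-14/13)) = -23783 - 123*(11 + 196/169 + 98/13) = -23783 - 123*3329/169 = -23783 - 409467/169 = -4428794/169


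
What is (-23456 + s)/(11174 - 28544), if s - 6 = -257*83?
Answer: 14927/5790 ≈ 2.5781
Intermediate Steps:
s = -21325 (s = 6 - 257*83 = 6 - 21331 = -21325)
(-23456 + s)/(11174 - 28544) = (-23456 - 21325)/(11174 - 28544) = -44781/(-17370) = -44781*(-1/17370) = 14927/5790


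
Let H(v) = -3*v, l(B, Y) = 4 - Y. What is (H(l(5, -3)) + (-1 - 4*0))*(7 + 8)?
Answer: -330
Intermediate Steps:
(H(l(5, -3)) + (-1 - 4*0))*(7 + 8) = (-3*(4 - 1*(-3)) + (-1 - 4*0))*(7 + 8) = (-3*(4 + 3) + (-1 + 0))*15 = (-3*7 - 1)*15 = (-21 - 1)*15 = -22*15 = -330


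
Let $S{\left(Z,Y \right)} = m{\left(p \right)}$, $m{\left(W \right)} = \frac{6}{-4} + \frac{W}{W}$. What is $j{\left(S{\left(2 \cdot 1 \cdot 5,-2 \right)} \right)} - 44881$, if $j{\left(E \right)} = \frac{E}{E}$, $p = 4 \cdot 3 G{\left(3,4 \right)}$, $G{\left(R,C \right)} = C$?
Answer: $-44880$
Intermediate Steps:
$p = 48$ ($p = 4 \cdot 3 \cdot 4 = 12 \cdot 4 = 48$)
$m{\left(W \right)} = - \frac{1}{2}$ ($m{\left(W \right)} = 6 \left(- \frac{1}{4}\right) + 1 = - \frac{3}{2} + 1 = - \frac{1}{2}$)
$S{\left(Z,Y \right)} = - \frac{1}{2}$
$j{\left(E \right)} = 1$
$j{\left(S{\left(2 \cdot 1 \cdot 5,-2 \right)} \right)} - 44881 = 1 - 44881 = -44880$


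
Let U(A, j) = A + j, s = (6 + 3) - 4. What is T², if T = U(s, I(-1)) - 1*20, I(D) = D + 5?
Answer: 121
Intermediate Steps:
s = 5 (s = 9 - 4 = 5)
I(D) = 5 + D
T = -11 (T = (5 + (5 - 1)) - 1*20 = (5 + 4) - 20 = 9 - 20 = -11)
T² = (-11)² = 121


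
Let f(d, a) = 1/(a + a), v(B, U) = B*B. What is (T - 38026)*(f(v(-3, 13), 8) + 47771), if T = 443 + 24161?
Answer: -5129465607/8 ≈ -6.4118e+8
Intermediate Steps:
T = 24604
v(B, U) = B**2
f(d, a) = 1/(2*a)
(T - 38026)*(f(v(-3, 13), 8) + 47771) = (24604 - 38026)*((1/2)/8 + 47771) = -13422*((1/2)*(1/8) + 47771) = -13422*(1/16 + 47771) = -13422*764337/16 = -5129465607/8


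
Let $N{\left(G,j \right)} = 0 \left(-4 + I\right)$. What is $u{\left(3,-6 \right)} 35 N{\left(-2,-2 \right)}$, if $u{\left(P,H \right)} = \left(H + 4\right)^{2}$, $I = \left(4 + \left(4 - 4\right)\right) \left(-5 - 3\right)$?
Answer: $0$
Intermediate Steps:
$I = -32$ ($I = \left(4 + 0\right) \left(-8\right) = 4 \left(-8\right) = -32$)
$N{\left(G,j \right)} = 0$ ($N{\left(G,j \right)} = 0 \left(-4 - 32\right) = 0 \left(-36\right) = 0$)
$u{\left(P,H \right)} = \left(4 + H\right)^{2}$
$u{\left(3,-6 \right)} 35 N{\left(-2,-2 \right)} = \left(4 - 6\right)^{2} \cdot 35 \cdot 0 = \left(-2\right)^{2} \cdot 35 \cdot 0 = 4 \cdot 35 \cdot 0 = 140 \cdot 0 = 0$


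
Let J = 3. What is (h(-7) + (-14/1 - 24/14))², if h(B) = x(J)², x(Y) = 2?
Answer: 6724/49 ≈ 137.22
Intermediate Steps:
h(B) = 4 (h(B) = 2² = 4)
(h(-7) + (-14/1 - 24/14))² = (4 + (-14/1 - 24/14))² = (4 + (-14*1 - 24*1/14))² = (4 + (-14 - 12/7))² = (4 - 110/7)² = (-82/7)² = 6724/49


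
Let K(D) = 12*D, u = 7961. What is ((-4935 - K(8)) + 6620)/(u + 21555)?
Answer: 1589/29516 ≈ 0.053835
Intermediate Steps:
((-4935 - K(8)) + 6620)/(u + 21555) = ((-4935 - 12*8) + 6620)/(7961 + 21555) = ((-4935 - 1*96) + 6620)/29516 = ((-4935 - 96) + 6620)*(1/29516) = (-5031 + 6620)*(1/29516) = 1589*(1/29516) = 1589/29516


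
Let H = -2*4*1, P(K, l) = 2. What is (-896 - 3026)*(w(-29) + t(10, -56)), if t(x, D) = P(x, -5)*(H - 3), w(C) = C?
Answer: 200022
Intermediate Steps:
H = -8 (H = -8*1 = -8)
t(x, D) = -22 (t(x, D) = 2*(-8 - 3) = 2*(-11) = -22)
(-896 - 3026)*(w(-29) + t(10, -56)) = (-896 - 3026)*(-29 - 22) = -3922*(-51) = 200022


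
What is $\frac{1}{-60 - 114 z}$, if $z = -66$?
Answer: $\frac{1}{7464} \approx 0.00013398$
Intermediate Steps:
$\frac{1}{-60 - 114 z} = \frac{1}{-60 - -7524} = \frac{1}{-60 + 7524} = \frac{1}{7464}$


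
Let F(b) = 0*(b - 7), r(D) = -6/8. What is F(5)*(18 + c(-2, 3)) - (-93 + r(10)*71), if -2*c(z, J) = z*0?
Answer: 585/4 ≈ 146.25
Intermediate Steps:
r(D) = -¾ (r(D) = -6*⅛ = -¾)
c(z, J) = 0 (c(z, J) = -z*0/2 = -½*0 = 0)
F(b) = 0 (F(b) = 0*(-7 + b) = 0)
F(5)*(18 + c(-2, 3)) - (-93 + r(10)*71) = 0*(18 + 0) - (-93 - ¾*71) = 0*18 - (-93 - 213/4) = 0 - 1*(-585/4) = 0 + 585/4 = 585/4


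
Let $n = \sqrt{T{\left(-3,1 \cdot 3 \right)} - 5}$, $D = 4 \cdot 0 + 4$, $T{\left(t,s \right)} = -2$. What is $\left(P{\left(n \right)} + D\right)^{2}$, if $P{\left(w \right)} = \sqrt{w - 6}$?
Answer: $\left(4 + \sqrt{-6 + i \sqrt{7}}\right)^{2} \approx 14.224 + 22.692 i$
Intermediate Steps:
$D = 4$ ($D = 0 + 4 = 4$)
$n = i \sqrt{7}$ ($n = \sqrt{-2 - 5} = \sqrt{-7} = i \sqrt{7} \approx 2.6458 i$)
$P{\left(w \right)} = \sqrt{-6 + w}$
$\left(P{\left(n \right)} + D\right)^{2} = \left(\sqrt{-6 + i \sqrt{7}} + 4\right)^{2} = \left(4 + \sqrt{-6 + i \sqrt{7}}\right)^{2}$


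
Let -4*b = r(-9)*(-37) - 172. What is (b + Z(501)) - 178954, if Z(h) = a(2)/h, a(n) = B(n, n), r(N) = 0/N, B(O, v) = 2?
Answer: -89634409/501 ≈ -1.7891e+5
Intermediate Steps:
r(N) = 0
a(n) = 2
b = 43 (b = -(0*(-37) - 172)/4 = -(0 - 172)/4 = -1/4*(-172) = 43)
Z(h) = 2/h
(b + Z(501)) - 178954 = (43 + 2/501) - 178954 = 21545/501 - 178954 = -89634409/501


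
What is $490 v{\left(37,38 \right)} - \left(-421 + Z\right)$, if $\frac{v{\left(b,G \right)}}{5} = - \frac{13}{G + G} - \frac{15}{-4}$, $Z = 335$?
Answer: $\frac{168234}{19} \approx 8854.4$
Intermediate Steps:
$v{\left(b,G \right)} = \frac{75}{4} - \frac{65}{2 G}$ ($v{\left(b,G \right)} = 5 \left(- \frac{13}{G + G} - \frac{15}{-4}\right) = 5 \left(- \frac{13}{2 G} - - \frac{15}{4}\right) = 5 \left(- 13 \frac{1}{2 G} + \frac{15}{4}\right) = 5 \left(- \frac{13}{2 G} + \frac{15}{4}\right) = 5 \left(\frac{15}{4} - \frac{13}{2 G}\right) = \frac{75}{4} - \frac{65}{2 G}$)
$490 v{\left(37,38 \right)} - \left(-421 + Z\right) = 490 \frac{5 \left(-26 + 15 \cdot 38\right)}{4 \cdot 38} + \left(421 - 335\right) = 490 \cdot \frac{5}{4} \cdot \frac{1}{38} \left(-26 + 570\right) + \left(421 - 335\right) = 490 \cdot \frac{5}{4} \cdot \frac{1}{38} \cdot 544 + 86 = 490 \cdot \frac{340}{19} + 86 = \frac{166600}{19} + 86 = \frac{168234}{19}$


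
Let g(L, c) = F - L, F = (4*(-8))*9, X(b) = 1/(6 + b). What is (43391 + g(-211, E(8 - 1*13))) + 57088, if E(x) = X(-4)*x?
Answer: 100402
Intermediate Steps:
F = -288 (F = -32*9 = -288)
E(x) = x/2 (E(x) = x/(6 - 4) = x/2)
g(L, c) = -288 - L
(43391 + g(-211, E(8 - 1*13))) + 57088 = (43391 + (-288 - 1*(-211))) + 57088 = (43391 + (-288 + 211)) + 57088 = (43391 - 77) + 57088 = 43314 + 57088 = 100402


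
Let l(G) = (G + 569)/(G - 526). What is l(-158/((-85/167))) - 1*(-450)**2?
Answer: -1236894917/6108 ≈ -2.0250e+5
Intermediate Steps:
l(G) = (569 + G)/(-526 + G)
l(-158/((-85/167))) - 1*(-450)**2 = (569 - 158/((-85/167)))/(-526 - 158/((-85/167))) - 1*(-450)**2 = (569 - 158/((-85*1/167)))/(-526 - 158/((-85*1/167))) - 1*202500 = (569 - 158/(-85/167))/(-526 - 158/(-85/167)) - 202500 = (569 - 158*(-167/85))/(-526 - 158*(-167/85)) - 202500 = (569 + 26386/85)/(-526 + 26386/85) - 202500 = (74751/85)/(-18324/85) - 202500 = -85/18324*74751/85 - 202500 = -24917/6108 - 202500 = -1236894917/6108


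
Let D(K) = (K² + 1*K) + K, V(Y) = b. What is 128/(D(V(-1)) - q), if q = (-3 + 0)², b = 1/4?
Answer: -2048/135 ≈ -15.170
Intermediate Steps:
b = ¼ (b = 1*(¼) = ¼ ≈ 0.25000)
V(Y) = ¼
D(K) = K² + 2*K (D(K) = (K² + K) + K = (K + K²) + K = K² + 2*K)
q = 9 (q = (-3)² = 9)
128/(D(V(-1)) - q) = 128/((2 + ¼)/4 - 1*9) = 128/((¼)*(9/4) - 9) = 128/(9/16 - 9) = 128/(-135/16) = 128*(-16/135) = -2048/135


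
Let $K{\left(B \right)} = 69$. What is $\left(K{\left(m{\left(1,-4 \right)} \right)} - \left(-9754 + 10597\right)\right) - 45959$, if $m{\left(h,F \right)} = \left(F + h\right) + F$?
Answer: $-46733$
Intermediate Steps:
$m{\left(h,F \right)} = h + 2 F$
$\left(K{\left(m{\left(1,-4 \right)} \right)} - \left(-9754 + 10597\right)\right) - 45959 = \left(69 - \left(-9754 + 10597\right)\right) - 45959 = \left(69 - 843\right) - 45959 = -774 - 45959 = -46733$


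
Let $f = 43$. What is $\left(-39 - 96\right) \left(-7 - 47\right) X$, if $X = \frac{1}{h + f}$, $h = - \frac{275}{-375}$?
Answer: $\frac{54675}{328} \approx 166.69$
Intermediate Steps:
$h = \frac{11}{15}$ ($h = \left(-275\right) \left(- \frac{1}{375}\right) = \frac{11}{15} \approx 0.73333$)
$X = \frac{15}{656}$ ($X = \frac{1}{\frac{11}{15} + 43} = \frac{1}{\frac{656}{15}} = \frac{15}{656} \approx 0.022866$)
$\left(-39 - 96\right) \left(-7 - 47\right) X = \left(-39 - 96\right) \left(-7 - 47\right) \frac{15}{656} = \left(-135\right) \left(-54\right) \frac{15}{656} = 7290 \cdot \frac{15}{656} = \frac{54675}{328}$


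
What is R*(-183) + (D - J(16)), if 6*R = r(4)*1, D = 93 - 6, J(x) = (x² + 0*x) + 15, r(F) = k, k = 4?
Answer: -306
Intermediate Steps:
r(F) = 4
J(x) = 15 + x² (J(x) = (x² + 0) + 15 = x² + 15 = 15 + x²)
D = 87
R = ⅔ (R = (4*1)/6 = (⅙)*4 = ⅔ ≈ 0.66667)
R*(-183) + (D - J(16)) = (⅔)*(-183) + (87 - (15 + 16²)) = -122 + (87 - (15 + 256)) = -122 + (87 - 1*271) = -122 + (87 - 271) = -122 - 184 = -306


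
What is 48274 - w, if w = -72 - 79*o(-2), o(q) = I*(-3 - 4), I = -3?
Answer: 50005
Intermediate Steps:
o(q) = 21 (o(q) = -3*(-3 - 4) = -3*(-7) = 21)
w = -1731 (w = -72 - 79*21 = -72 - 1659 = -1731)
48274 - w = 48274 - 1*(-1731) = 48274 + 1731 = 50005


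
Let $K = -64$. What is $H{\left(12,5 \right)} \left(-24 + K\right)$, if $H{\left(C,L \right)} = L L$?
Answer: $-2200$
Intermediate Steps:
$H{\left(C,L \right)} = L^{2}$
$H{\left(12,5 \right)} \left(-24 + K\right) = 5^{2} \left(-24 - 64\right) = 25 \left(-88\right) = -2200$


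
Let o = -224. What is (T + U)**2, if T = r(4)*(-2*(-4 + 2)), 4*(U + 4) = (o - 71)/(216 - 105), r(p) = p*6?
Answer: 1644545809/197136 ≈ 8342.2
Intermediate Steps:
r(p) = 6*p
U = -2071/444 (U = -4 + ((-224 - 71)/(216 - 105))/4 = -4 + (-295/111)/4 = -4 + (-295*1/111)/4 = -4 + (1/4)*(-295/111) = -4 - 295/444 = -2071/444 ≈ -4.6644)
T = 96 (T = (6*4)*(-2*(-4 + 2)) = 24*(-2*(-2)) = 24*4 = 96)
(T + U)**2 = (96 - 2071/444)**2 = (40553/444)**2 = 1644545809/197136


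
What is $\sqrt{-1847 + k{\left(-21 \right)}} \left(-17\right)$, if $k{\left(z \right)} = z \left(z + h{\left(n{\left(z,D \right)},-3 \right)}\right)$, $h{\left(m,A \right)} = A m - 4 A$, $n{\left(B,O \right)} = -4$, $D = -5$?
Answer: $- 17 i \sqrt{1910} \approx - 742.96 i$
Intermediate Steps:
$h{\left(m,A \right)} = - 4 A + A m$
$k{\left(z \right)} = z \left(24 + z\right)$ ($k{\left(z \right)} = z \left(z - 3 \left(-4 - 4\right)\right) = z \left(z - -24\right) = z \left(z + 24\right) = z \left(24 + z\right)$)
$\sqrt{-1847 + k{\left(-21 \right)}} \left(-17\right) = \sqrt{-1847 - 21 \left(24 - 21\right)} \left(-17\right) = \sqrt{-1847 - 63} \left(-17\right) = \sqrt{-1910} \left(-17\right) = i \sqrt{1910} \left(-17\right) = - 17 i \sqrt{1910}$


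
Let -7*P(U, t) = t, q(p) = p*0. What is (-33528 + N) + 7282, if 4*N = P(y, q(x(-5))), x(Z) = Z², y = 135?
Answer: -26246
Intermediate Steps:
q(p) = 0
P(U, t) = -t/7
N = 0 (N = (-⅐*0)/4 = (¼)*0 = 0)
(-33528 + N) + 7282 = (-33528 + 0) + 7282 = -33528 + 7282 = -26246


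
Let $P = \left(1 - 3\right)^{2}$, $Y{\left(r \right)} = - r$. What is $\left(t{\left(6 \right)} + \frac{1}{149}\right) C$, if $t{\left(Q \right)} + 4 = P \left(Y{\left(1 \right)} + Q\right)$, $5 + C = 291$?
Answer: $\frac{682110}{149} \approx 4577.9$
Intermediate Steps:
$P = 4$ ($P = \left(-2\right)^{2} = 4$)
$C = 286$ ($C = -5 + 291 = 286$)
$t{\left(Q \right)} = -8 + 4 Q$ ($t{\left(Q \right)} = -4 + 4 \left(\left(-1\right) 1 + Q\right) = -4 + 4 \left(-1 + Q\right) = -4 + \left(-4 + 4 Q\right) = -8 + 4 Q$)
$\left(t{\left(6 \right)} + \frac{1}{149}\right) C = \left(\left(-8 + 4 \cdot 6\right) + \frac{1}{149}\right) 286 = \left(\left(-8 + 24\right) + \frac{1}{149}\right) 286 = \left(16 + \frac{1}{149}\right) 286 = \frac{2385}{149} \cdot 286 = \frac{682110}{149}$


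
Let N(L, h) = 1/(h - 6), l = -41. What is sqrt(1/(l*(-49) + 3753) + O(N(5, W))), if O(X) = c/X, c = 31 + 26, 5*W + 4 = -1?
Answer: I*sqrt(13247051194)/5762 ≈ 19.975*I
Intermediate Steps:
W = -1 (W = -4/5 + (1/5)*(-1) = -4/5 - 1/5 = -1)
N(L, h) = 1/(-6 + h)
c = 57
O(X) = 57/X
sqrt(1/(l*(-49) + 3753) + O(N(5, W))) = sqrt(1/(-41*(-49) + 3753) + 57/(1/(-6 - 1))) = sqrt(1/(2009 + 3753) + 57/(1/(-7))) = sqrt(1/5762 + 57/(-1/7)) = sqrt(1/5762 + 57*(-7)) = sqrt(1/5762 - 399) = sqrt(-2299037/5762) = I*sqrt(13247051194)/5762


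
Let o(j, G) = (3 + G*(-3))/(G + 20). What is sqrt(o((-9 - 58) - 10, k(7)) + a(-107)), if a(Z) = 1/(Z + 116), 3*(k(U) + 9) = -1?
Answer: sqrt(1738)/24 ≈ 1.7371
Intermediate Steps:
k(U) = -28/3 (k(U) = -9 + (1/3)*(-1) = -9 - 1/3 = -28/3)
a(Z) = 1/(116 + Z)
o(j, G) = (3 - 3*G)/(20 + G)
sqrt(o((-9 - 58) - 10, k(7)) + a(-107)) = sqrt(3*(1 - 1*(-28/3))/(20 - 28/3) + 1/(116 - 107)) = sqrt(3*(1 + 28/3)/(32/3) + 1/9) = sqrt(3*(3/32)*(31/3) + 1/9) = sqrt(93/32 + 1/9) = sqrt(869/288) = sqrt(1738)/24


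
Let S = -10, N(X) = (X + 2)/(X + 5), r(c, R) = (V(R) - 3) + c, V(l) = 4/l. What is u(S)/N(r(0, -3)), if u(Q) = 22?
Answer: -44/7 ≈ -6.2857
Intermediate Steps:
r(c, R) = -3 + c + 4/R (r(c, R) = (4/R - 3) + c = (-3 + 4/R) + c = -3 + c + 4/R)
N(X) = (2 + X)/(5 + X)
u(S)/N(r(0, -3)) = 22/(((2 + (-3 + 0 + 4/(-3)))/(5 + (-3 + 0 + 4/(-3))))) = 22/(((2 + (-3 + 0 + 4*(-⅓)))/(5 + (-3 + 0 + 4*(-⅓))))) = 22/(((2 + (-3 + 0 - 4/3))/(5 + (-3 + 0 - 4/3)))) = 22/(((2 - 13/3)/(5 - 13/3))) = 22/((-7/3/(⅔))) = 22/(((3/2)*(-7/3))) = 22/(-7/2) = 22*(-2/7) = -44/7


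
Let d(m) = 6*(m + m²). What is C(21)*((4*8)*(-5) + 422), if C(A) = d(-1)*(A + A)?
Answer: 0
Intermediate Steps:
d(m) = 6*m + 6*m²
C(A) = 0 (C(A) = (6*(-1)*(1 - 1))*(A + A) = (6*(-1)*0)*(2*A) = 0*(2*A) = 0)
C(21)*((4*8)*(-5) + 422) = 0*((4*8)*(-5) + 422) = 0*(32*(-5) + 422) = 0*(-160 + 422) = 0*262 = 0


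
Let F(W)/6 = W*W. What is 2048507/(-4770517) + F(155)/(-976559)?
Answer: -2688157972963/4658691311003 ≈ -0.57702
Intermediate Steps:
F(W) = 6*W² (F(W) = 6*(W*W) = 6*W²)
2048507/(-4770517) + F(155)/(-976559) = 2048507/(-4770517) + (6*155²)/(-976559) = 2048507*(-1/4770517) + (6*24025)*(-1/976559) = -2048507/4770517 + 144150*(-1/976559) = -2048507/4770517 - 144150/976559 = -2688157972963/4658691311003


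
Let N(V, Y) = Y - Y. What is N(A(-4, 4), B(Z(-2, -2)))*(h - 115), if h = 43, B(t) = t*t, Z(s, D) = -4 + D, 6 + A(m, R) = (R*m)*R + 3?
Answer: 0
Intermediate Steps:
A(m, R) = -3 + m*R**2 (A(m, R) = -6 + ((R*m)*R + 3) = -6 + (m*R**2 + 3) = -6 + (3 + m*R**2) = -3 + m*R**2)
B(t) = t**2
N(V, Y) = 0
N(A(-4, 4), B(Z(-2, -2)))*(h - 115) = 0*(43 - 115) = 0*(-72) = 0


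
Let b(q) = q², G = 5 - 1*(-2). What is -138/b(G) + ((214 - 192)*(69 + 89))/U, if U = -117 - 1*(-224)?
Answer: 155558/5243 ≈ 29.670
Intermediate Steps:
G = 7 (G = 5 + 2 = 7)
U = 107 (U = -117 + 224 = 107)
-138/b(G) + ((214 - 192)*(69 + 89))/U = -138/(7²) + ((214 - 192)*(69 + 89))/107 = -138/49 + (22*158)*(1/107) = -138*1/49 + 3476*(1/107) = -138/49 + 3476/107 = 155558/5243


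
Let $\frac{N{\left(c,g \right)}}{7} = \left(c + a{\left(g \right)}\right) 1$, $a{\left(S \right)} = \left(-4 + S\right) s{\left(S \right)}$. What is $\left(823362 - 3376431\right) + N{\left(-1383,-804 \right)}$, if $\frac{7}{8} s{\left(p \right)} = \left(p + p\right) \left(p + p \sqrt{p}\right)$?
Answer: $-8359428798 - 16713732096 i \sqrt{201} \approx -8.3594 \cdot 10^{9} - 2.3696 \cdot 10^{11} i$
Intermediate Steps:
$s{\left(p \right)} = \frac{16 p \left(p + p^{\frac{3}{2}}\right)}{7}$ ($s{\left(p \right)} = \frac{8 \left(p + p\right) \left(p + p \sqrt{p}\right)}{7} = \frac{8 \cdot 2 p \left(p + p^{\frac{3}{2}}\right)}{7} = \frac{16 p \left(p + p^{\frac{3}{2}}\right)}{7}$)
$a{\left(S \right)} = \left(-4 + S\right) \left(\frac{16 S^{2}}{7} + \frac{16 S^{\frac{5}{2}}}{7}\right)$
$N{\left(c,g \right)} = 7 c + 16 \left(-4 + g\right) \left(g^{2} + g^{\frac{5}{2}}\right)$ ($N{\left(c,g \right)} = 7 \left(c + \frac{16 \left(-4 + g\right) \left(g^{2} + g^{\frac{5}{2}}\right)}{7}\right) 1 = 7 \left(c + \frac{16 \left(-4 + g\right) \left(g^{2} + g^{\frac{5}{2}}\right)}{7}\right) = 7 c + 16 \left(-4 + g\right) \left(g^{2} + g^{\frac{5}{2}}\right)$)
$\left(823362 - 3376431\right) + N{\left(-1383,-804 \right)} = \left(823362 - 3376431\right) + \left(7 \left(-1383\right) + 16 \left(-4 - 804\right) \left(\left(-804\right)^{2} + \left(-804\right)^{\frac{5}{2}}\right)\right) = -2553069 - \left(9681 + 12928 \left(646416 + 1292832 i \sqrt{201}\right)\right) = -2553069 - \left(8356875729 + 16713732096 i \sqrt{201}\right) = -8359428798 - 16713732096 i \sqrt{201}$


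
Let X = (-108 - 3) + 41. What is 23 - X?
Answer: 93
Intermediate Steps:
X = -70 (X = -111 + 41 = -70)
23 - X = 23 - 1*(-70) = 23 + 70 = 93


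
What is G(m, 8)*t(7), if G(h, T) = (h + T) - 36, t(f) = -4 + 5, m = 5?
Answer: -23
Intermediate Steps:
t(f) = 1
G(h, T) = -36 + T + h (G(h, T) = (T + h) - 36 = -36 + T + h)
G(m, 8)*t(7) = (-36 + 8 + 5)*1 = -23*1 = -23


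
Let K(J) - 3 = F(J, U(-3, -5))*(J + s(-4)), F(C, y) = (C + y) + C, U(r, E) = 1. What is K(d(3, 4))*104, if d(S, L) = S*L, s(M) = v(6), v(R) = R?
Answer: 47112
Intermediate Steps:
F(C, y) = y + 2*C
s(M) = 6
d(S, L) = L*S
K(J) = 3 + (1 + 2*J)*(6 + J) (K(J) = 3 + (1 + 2*J)*(J + 6) = 3 + (1 + 2*J)*(6 + J))
K(d(3, 4))*104 = (9 + 2*(4*3)**2 + 13*(4*3))*104 = (9 + 2*12**2 + 13*12)*104 = (9 + 2*144 + 156)*104 = (9 + 288 + 156)*104 = 453*104 = 47112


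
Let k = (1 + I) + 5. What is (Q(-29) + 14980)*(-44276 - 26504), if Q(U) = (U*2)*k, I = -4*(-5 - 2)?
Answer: -920706240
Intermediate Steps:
I = 28 (I = -4*(-7) = 28)
k = 34 (k = (1 + 28) + 5 = 29 + 5 = 34)
Q(U) = 68*U (Q(U) = (U*2)*34 = (2*U)*34 = 68*U)
(Q(-29) + 14980)*(-44276 - 26504) = (68*(-29) + 14980)*(-44276 - 26504) = (-1972 + 14980)*(-70780) = 13008*(-70780) = -920706240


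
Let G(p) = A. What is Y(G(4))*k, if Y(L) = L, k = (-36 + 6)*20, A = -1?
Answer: 600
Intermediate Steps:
G(p) = -1
k = -600 (k = -30*20 = -600)
Y(G(4))*k = -1*(-600) = 600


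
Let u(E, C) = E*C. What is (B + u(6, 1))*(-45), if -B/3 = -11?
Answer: -1755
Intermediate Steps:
B = 33 (B = -3*(-11) = 33)
u(E, C) = C*E
(B + u(6, 1))*(-45) = (33 + 1*6)*(-45) = (33 + 6)*(-45) = 39*(-45) = -1755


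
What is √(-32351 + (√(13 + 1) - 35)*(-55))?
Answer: √(-30426 - 55*√14) ≈ 175.02*I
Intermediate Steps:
√(-32351 + (√(13 + 1) - 35)*(-55)) = √(-32351 + (√14 - 35)*(-55)) = √(-32351 + (-35 + √14)*(-55)) = √(-32351 + (1925 - 55*√14)) = √(-30426 - 55*√14)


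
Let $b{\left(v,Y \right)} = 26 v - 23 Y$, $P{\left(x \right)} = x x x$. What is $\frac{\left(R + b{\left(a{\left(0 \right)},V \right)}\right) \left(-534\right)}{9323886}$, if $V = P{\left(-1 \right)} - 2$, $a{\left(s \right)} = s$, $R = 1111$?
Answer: $- \frac{105020}{1553981} \approx -0.067581$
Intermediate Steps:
$P{\left(x \right)} = x^{3}$ ($P{\left(x \right)} = x^{2} x = x^{3}$)
$V = -3$ ($V = \left(-1\right)^{3} - 2 = -1 - 2 = -3$)
$b{\left(v,Y \right)} = - 23 Y + 26 v$
$\frac{\left(R + b{\left(a{\left(0 \right)},V \right)}\right) \left(-534\right)}{9323886} = \frac{\left(1111 + \left(\left(-23\right) \left(-3\right) + 26 \cdot 0\right)\right) \left(-534\right)}{9323886} = \left(1111 + \left(69 + 0\right)\right) \left(-534\right) \frac{1}{9323886} = \left(1111 + 69\right) \left(-534\right) \frac{1}{9323886} = 1180 \left(-534\right) \frac{1}{9323886} = \left(-630120\right) \frac{1}{9323886} = - \frac{105020}{1553981}$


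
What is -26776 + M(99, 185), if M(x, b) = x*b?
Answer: -8461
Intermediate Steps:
M(x, b) = b*x
-26776 + M(99, 185) = -26776 + 185*99 = -26776 + 18315 = -8461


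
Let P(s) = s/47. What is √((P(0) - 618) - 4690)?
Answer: 2*I*√1327 ≈ 72.856*I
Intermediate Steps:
P(s) = s/47 (P(s) = s*(1/47) = s/47)
√((P(0) - 618) - 4690) = √(((1/47)*0 - 618) - 4690) = √((0 - 618) - 4690) = √(-618 - 4690) = √(-5308) = 2*I*√1327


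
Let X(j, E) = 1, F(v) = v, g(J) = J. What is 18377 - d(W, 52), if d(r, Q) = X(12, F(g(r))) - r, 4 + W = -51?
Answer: 18321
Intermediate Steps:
W = -55 (W = -4 - 51 = -55)
d(r, Q) = 1 - r
18377 - d(W, 52) = 18377 - (1 - 1*(-55)) = 18377 - (1 + 55) = 18377 - 1*56 = 18377 - 56 = 18321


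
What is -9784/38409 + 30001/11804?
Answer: 1036818073/453379836 ≈ 2.2869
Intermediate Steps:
-9784/38409 + 30001/11804 = 1036818073/453379836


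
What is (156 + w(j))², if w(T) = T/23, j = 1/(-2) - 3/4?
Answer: 205836409/8464 ≈ 24319.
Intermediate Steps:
j = -5/4 (j = 1*(-½) - 3*¼ = -½ - ¾ = -5/4 ≈ -1.2500)
w(T) = T/23 (w(T) = T*(1/23) = T/23)
(156 + w(j))² = (156 + (1/23)*(-5/4))² = (156 - 5/92)² = (14347/92)² = 205836409/8464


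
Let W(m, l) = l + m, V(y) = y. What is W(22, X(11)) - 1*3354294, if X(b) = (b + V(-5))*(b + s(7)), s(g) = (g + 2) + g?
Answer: -3354110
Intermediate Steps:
s(g) = 2 + 2*g (s(g) = (2 + g) + g = 2 + 2*g)
X(b) = (-5 + b)*(16 + b) (X(b) = (b - 5)*(b + (2 + 2*7)) = (-5 + b)*(b + (2 + 14)) = (-5 + b)*(b + 16) = (-5 + b)*(16 + b))
W(22, X(11)) - 1*3354294 = ((-80 + 11² + 11*11) + 22) - 1*3354294 = ((-80 + 121 + 121) + 22) - 3354294 = (162 + 22) - 3354294 = 184 - 3354294 = -3354110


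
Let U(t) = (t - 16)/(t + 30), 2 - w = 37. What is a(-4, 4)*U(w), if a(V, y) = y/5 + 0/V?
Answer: 204/25 ≈ 8.1600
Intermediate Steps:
a(V, y) = y/5 (a(V, y) = y*(1/5) + 0 = y/5 + 0 = y/5)
w = -35 (w = 2 - 1*37 = 2 - 37 = -35)
U(t) = (-16 + t)/(30 + t)
a(-4, 4)*U(w) = ((1/5)*4)*((-16 - 35)/(30 - 35)) = 4*(-51/(-5))/5 = 4*(-1/5*(-51))/5 = (4/5)*(51/5) = 204/25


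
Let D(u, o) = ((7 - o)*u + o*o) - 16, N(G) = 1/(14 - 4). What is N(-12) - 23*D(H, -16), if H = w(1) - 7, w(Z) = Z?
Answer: -23459/10 ≈ -2345.9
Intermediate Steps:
N(G) = ⅒ (N(G) = 1/10 = ⅒)
H = -6 (H = 1 - 7 = -6)
D(u, o) = -16 + o² + u*(7 - o) (D(u, o) = (u*(7 - o) + o²) - 16 = (o² + u*(7 - o)) - 16 = -16 + o² + u*(7 - o))
N(-12) - 23*D(H, -16) = ⅒ - 23*(-16 + (-16)² + 7*(-6) - 1*(-16)*(-6)) = ⅒ - 23*(-16 + 256 - 42 - 96) = ⅒ - 23*102 = ⅒ - 2346 = -23459/10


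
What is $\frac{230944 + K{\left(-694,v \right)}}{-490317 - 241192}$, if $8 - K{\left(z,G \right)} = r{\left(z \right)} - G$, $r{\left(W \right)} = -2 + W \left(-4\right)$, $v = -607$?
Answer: $- \frac{227571}{731509} \approx -0.3111$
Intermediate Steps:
$r{\left(W \right)} = -2 - 4 W$
$K{\left(z,G \right)} = 10 + G + 4 z$ ($K{\left(z,G \right)} = 8 - \left(\left(-2 - 4 z\right) - G\right) = 8 - \left(-2 - G - 4 z\right) = 8 + \left(2 + G + 4 z\right) = 10 + G + 4 z$)
$\frac{230944 + K{\left(-694,v \right)}}{-490317 - 241192} = \frac{230944 + \left(10 - 607 + 4 \left(-694\right)\right)}{-490317 - 241192} = \frac{230944 - 3373}{-731509} = \left(230944 - 3373\right) \left(- \frac{1}{731509}\right) = 227571 \left(- \frac{1}{731509}\right) = - \frac{227571}{731509}$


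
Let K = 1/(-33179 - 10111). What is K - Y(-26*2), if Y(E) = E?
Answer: 2251079/43290 ≈ 52.000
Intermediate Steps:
K = -1/43290 (K = 1/(-43290) = -1/43290 ≈ -2.3100e-5)
K - Y(-26*2) = -1/43290 - (-26)*2 = -1/43290 - 1*(-52) = -1/43290 + 52 = 2251079/43290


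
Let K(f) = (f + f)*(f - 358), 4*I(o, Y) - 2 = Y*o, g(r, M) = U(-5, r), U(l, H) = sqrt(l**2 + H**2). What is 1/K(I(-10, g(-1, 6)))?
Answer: 2/5097895 + 1428*sqrt(26)/66272635 ≈ 0.00011026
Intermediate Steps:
U(l, H) = sqrt(H**2 + l**2)
g(r, M) = sqrt(25 + r**2) (g(r, M) = sqrt(r**2 + (-5)**2) = sqrt(r**2 + 25) = sqrt(25 + r**2))
I(o, Y) = 1/2 + Y*o/4 (I(o, Y) = 1/2 + (Y*o)/4 = 1/2 + Y*o/4)
K(f) = 2*f*(-358 + f) (K(f) = (2*f)*(-358 + f) = 2*f*(-358 + f))
1/K(I(-10, g(-1, 6))) = 1/(2*(1/2 + (1/4)*sqrt(25 + (-1)**2)*(-10))*(-358 + (1/2 + (1/4)*sqrt(25 + (-1)**2)*(-10)))) = 1/(2*(1/2 + (1/4)*sqrt(25 + 1)*(-10))*(-358 + (1/2 + (1/4)*sqrt(25 + 1)*(-10)))) = 1/(2*(1/2 + (1/4)*sqrt(26)*(-10))*(-358 + (1/2 + (1/4)*sqrt(26)*(-10)))) = 1/(2*(1/2 - 5*sqrt(26)/2)*(-358 + (1/2 - 5*sqrt(26)/2))) = 1/(2*(1/2 - 5*sqrt(26)/2)*(-715/2 - 5*sqrt(26)/2))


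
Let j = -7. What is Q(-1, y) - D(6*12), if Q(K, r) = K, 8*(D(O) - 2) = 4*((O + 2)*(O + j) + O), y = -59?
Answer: -2444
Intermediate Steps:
D(O) = 2 + O/2 + (-7 + O)*(2 + O)/2 (D(O) = 2 + (4*((O + 2)*(O - 7) + O))/8 = 2 + (4*((2 + O)*(-7 + O) + O))/8 = 2 + (4*((-7 + O)*(2 + O) + O))/8 = 2 + (4*(O + (-7 + O)*(2 + O)))/8 = 2 + (4*O + 4*(-7 + O)*(2 + O))/8 = 2 + (O/2 + (-7 + O)*(2 + O)/2) = 2 + O/2 + (-7 + O)*(2 + O)/2)
Q(-1, y) - D(6*12) = -1 - (-5 + (6*12)²/2 - 12*12) = -1 - (-5 + (½)*72² - 2*72) = -1 - (-5 + (½)*5184 - 144) = -1 - (-5 + 2592 - 144) = -1 - 1*2443 = -1 - 2443 = -2444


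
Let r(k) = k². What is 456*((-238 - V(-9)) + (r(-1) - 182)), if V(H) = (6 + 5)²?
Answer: -246240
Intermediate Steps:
V(H) = 121 (V(H) = 11² = 121)
456*((-238 - V(-9)) + (r(-1) - 182)) = 456*((-238 - 1*121) + ((-1)² - 182)) = 456*((-238 - 121) + (1 - 182)) = 456*(-359 - 181) = 456*(-540) = -246240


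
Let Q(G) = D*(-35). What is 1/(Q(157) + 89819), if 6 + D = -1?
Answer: 1/90064 ≈ 1.1103e-5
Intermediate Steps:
D = -7 (D = -6 - 1 = -7)
Q(G) = 245 (Q(G) = -7*(-35) = 245)
1/(Q(157) + 89819) = 1/(245 + 89819) = 1/90064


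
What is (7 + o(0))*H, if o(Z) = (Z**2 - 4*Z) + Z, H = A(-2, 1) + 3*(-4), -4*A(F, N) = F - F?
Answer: -84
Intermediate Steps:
A(F, N) = 0 (A(F, N) = -(F - F)/4 = -1/4*0 = 0)
H = -12 (H = 0 + 3*(-4) = 0 - 12 = -12)
o(Z) = Z**2 - 3*Z
(7 + o(0))*H = (7 + 0*(-3 + 0))*(-12) = (7 + 0*(-3))*(-12) = (7 + 0)*(-12) = 7*(-12) = -84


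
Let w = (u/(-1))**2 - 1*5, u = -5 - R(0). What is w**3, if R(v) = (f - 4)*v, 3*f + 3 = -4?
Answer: 8000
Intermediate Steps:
f = -7/3 (f = -1 + (1/3)*(-4) = -1 - 4/3 = -7/3 ≈ -2.3333)
R(v) = -19*v/3 (R(v) = (-7/3 - 4)*v = -19*v/3)
u = -5 (u = -5 - (-19)*0/3 = -5 - 1*0 = -5 + 0 = -5)
w = 20 (w = (-5/(-1))**2 - 1*5 = (-5*(-1))**2 - 5 = 5**2 - 5 = 25 - 5 = 20)
w**3 = 20**3 = 8000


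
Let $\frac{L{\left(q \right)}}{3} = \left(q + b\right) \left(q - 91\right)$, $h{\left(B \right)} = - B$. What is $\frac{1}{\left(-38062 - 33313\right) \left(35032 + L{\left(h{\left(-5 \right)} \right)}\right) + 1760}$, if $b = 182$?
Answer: $\frac{1}{943151010} \approx 1.0603 \cdot 10^{-9}$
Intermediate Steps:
$L{\left(q \right)} = 3 \left(-91 + q\right) \left(182 + q\right)$ ($L{\left(q \right)} = 3 \left(q + 182\right) \left(q - 91\right) = 3 \left(182 + q\right) \left(-91 + q\right) = 3 \left(-91 + q\right) \left(182 + q\right)$)
$\frac{1}{\left(-38062 - 33313\right) \left(35032 + L{\left(h{\left(-5 \right)} \right)}\right) + 1760} = \frac{1}{\left(-38062 - 33313\right) \left(35032 + \left(-49686 + 3 \left(\left(-1\right) \left(-5\right)\right)^{2} + 273 \left(\left(-1\right) \left(-5\right)\right)\right)\right) + 1760} = \frac{1}{- 71375 \left(35032 + \left(-49686 + 3 \cdot 5^{2} + 273 \cdot 5\right)\right) + 1760} = \frac{1}{- 71375 \left(35032 + \left(-49686 + 3 \cdot 25 + 1365\right)\right) + 1760} = \frac{1}{- 71375 \left(35032 + \left(-49686 + 75 + 1365\right)\right) + 1760} = \frac{1}{- 71375 \left(35032 - 48246\right) + 1760} = \frac{1}{\left(-71375\right) \left(-13214\right) + 1760} = \frac{1}{943149250 + 1760} = \frac{1}{943151010}$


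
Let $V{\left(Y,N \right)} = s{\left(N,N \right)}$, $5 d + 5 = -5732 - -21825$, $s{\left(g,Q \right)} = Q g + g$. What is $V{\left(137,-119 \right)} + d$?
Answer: $\frac{86298}{5} \approx 17260.0$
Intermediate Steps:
$s{\left(g,Q \right)} = g + Q g$
$d = \frac{16088}{5}$ ($d = -1 + \frac{-5732 - -21825}{5} = -1 + \frac{-5732 + 21825}{5} = -1 + \frac{1}{5} \cdot 16093 = -1 + \frac{16093}{5} = \frac{16088}{5} \approx 3217.6$)
$V{\left(Y,N \right)} = N \left(1 + N\right)$
$V{\left(137,-119 \right)} + d = - 119 \left(1 - 119\right) + \frac{16088}{5} = \left(-119\right) \left(-118\right) + \frac{16088}{5} = 14042 + \frac{16088}{5} = \frac{86298}{5}$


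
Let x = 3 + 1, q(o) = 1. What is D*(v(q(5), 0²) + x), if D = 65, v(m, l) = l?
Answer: 260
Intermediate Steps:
x = 4
D*(v(q(5), 0²) + x) = 65*(0² + 4) = 65*(0 + 4) = 65*4 = 260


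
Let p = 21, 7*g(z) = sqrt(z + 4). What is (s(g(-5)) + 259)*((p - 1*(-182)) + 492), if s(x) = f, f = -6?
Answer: 175835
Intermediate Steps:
g(z) = sqrt(4 + z)/7 (g(z) = sqrt(z + 4)/7 = sqrt(4 + z)/7)
s(x) = -6
(s(g(-5)) + 259)*((p - 1*(-182)) + 492) = (-6 + 259)*((21 - 1*(-182)) + 492) = 253*((21 + 182) + 492) = 253*(203 + 492) = 253*695 = 175835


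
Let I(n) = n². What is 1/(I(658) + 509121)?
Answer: 1/942085 ≈ 1.0615e-6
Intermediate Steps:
1/(I(658) + 509121) = 1/(658² + 509121) = 1/(432964 + 509121) = 1/942085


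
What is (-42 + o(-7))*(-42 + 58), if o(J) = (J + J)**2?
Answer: 2464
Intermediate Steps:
o(J) = 4*J**2 (o(J) = (2*J)**2 = 4*J**2)
(-42 + o(-7))*(-42 + 58) = (-42 + 4*(-7)**2)*(-42 + 58) = (-42 + 4*49)*16 = (-42 + 196)*16 = 154*16 = 2464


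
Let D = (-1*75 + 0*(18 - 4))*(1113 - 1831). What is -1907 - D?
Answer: -55757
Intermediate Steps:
D = 53850 (D = (-75 + 0*14)*(-718) = (-75 + 0)*(-718) = -75*(-718) = 53850)
-1907 - D = -1907 - 1*53850 = -1907 - 53850 = -55757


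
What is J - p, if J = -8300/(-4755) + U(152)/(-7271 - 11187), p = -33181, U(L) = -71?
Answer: 582475315799/17553558 ≈ 33183.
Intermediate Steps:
J = 30707801/17553558 (J = -8300/(-4755) - 71/(-7271 - 11187) = -8300*(-1/4755) - 71/(-18458) = 1660/951 - 71*(-1/18458) = 1660/951 + 71/18458 = 30707801/17553558 ≈ 1.7494)
J - p = 30707801/17553558 - 1*(-33181) = 30707801/17553558 + 33181 = 582475315799/17553558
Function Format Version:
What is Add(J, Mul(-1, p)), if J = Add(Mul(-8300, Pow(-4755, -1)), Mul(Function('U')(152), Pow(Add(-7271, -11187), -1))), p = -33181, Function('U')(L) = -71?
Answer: Rational(582475315799, 17553558) ≈ 33183.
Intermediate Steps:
J = Rational(30707801, 17553558) (J = Add(Mul(-8300, Pow(-4755, -1)), Mul(-71, Pow(Add(-7271, -11187), -1))) = Add(Mul(-8300, Rational(-1, 4755)), Mul(-71, Pow(-18458, -1))) = Add(Rational(1660, 951), Mul(-71, Rational(-1, 18458))) = Add(Rational(1660, 951), Rational(71, 18458)) = Rational(30707801, 17553558) ≈ 1.7494)
Add(J, Mul(-1, p)) = Add(Rational(30707801, 17553558), Mul(-1, -33181)) = Add(Rational(30707801, 17553558), 33181) = Rational(582475315799, 17553558)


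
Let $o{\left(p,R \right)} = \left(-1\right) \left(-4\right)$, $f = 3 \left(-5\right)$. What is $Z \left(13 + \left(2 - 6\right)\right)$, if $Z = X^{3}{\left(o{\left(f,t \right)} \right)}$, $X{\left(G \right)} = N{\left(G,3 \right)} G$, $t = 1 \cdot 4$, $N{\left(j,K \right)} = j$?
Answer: $36864$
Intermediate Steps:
$f = -15$
$t = 4$
$o{\left(p,R \right)} = 4$
$X{\left(G \right)} = G^{2}$ ($X{\left(G \right)} = G G = G^{2}$)
$Z = 4096$ ($Z = \left(4^{2}\right)^{3} = 16^{3} = 4096$)
$Z \left(13 + \left(2 - 6\right)\right) = 4096 \left(13 + \left(2 - 6\right)\right) = 4096 \left(13 - 4\right) = 4096 \cdot 9 = 36864$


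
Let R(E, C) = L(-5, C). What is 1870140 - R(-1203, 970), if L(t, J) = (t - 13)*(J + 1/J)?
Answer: 915486009/485 ≈ 1.8876e+6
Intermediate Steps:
L(t, J) = (-13 + t)*(J + 1/J)
R(E, C) = (-18 - 18*C**2)/C (R(E, C) = (-13 - 5 + C**2*(-13 - 5))/C = (-13 - 5 + C**2*(-18))/C = (-13 - 5 - 18*C**2)/C = (-18 - 18*C**2)/C)
1870140 - R(-1203, 970) = 1870140 - (-18*970 - 18/970) = 1870140 - (-17460 - 18*1/970) = 1870140 - (-17460 - 9/485) = 1870140 - 1*(-8468109/485) = 1870140 + 8468109/485 = 915486009/485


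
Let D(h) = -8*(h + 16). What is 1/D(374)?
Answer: -1/3120 ≈ -0.00032051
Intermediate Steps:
D(h) = -128 - 8*h (D(h) = -8*(16 + h) = -128 - 8*h)
1/D(374) = 1/(-128 - 8*374) = 1/(-128 - 2992) = 1/(-3120) = -1/3120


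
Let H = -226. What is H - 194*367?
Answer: -71424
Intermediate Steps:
H - 194*367 = -226 - 194*367 = -226 - 71198 = -71424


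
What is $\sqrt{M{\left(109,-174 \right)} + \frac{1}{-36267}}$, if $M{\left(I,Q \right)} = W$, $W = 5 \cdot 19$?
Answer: $\frac{2 \sqrt{31238254047}}{36267} \approx 9.7468$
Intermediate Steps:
$W = 95$
$M{\left(I,Q \right)} = 95$
$\sqrt{M{\left(109,-174 \right)} + \frac{1}{-36267}} = \sqrt{95 + \frac{1}{-36267}} = \sqrt{95 - \frac{1}{36267}} = \sqrt{\frac{3445364}{36267}} = \frac{2 \sqrt{31238254047}}{36267}$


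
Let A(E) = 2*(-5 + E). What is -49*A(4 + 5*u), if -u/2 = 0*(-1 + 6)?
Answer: 98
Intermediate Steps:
u = 0 (u = -0*(-1 + 6) = -0*5 = -2*0 = 0)
A(E) = -10 + 2*E
-49*A(4 + 5*u) = -49*(-10 + 2*(4 + 5*0)) = -49*(-10 + 2*(4 + 0)) = -49*(-10 + 2*4) = -49*(-10 + 8) = -49*(-2) = 98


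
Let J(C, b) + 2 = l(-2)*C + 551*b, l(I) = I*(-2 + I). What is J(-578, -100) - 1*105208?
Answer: -164934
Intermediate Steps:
J(C, b) = -2 + 8*C + 551*b (J(C, b) = -2 + ((-2*(-2 - 2))*C + 551*b) = -2 + ((-2*(-4))*C + 551*b) = -2 + (8*C + 551*b) = -2 + 8*C + 551*b)
J(-578, -100) - 1*105208 = (-2 + 8*(-578) + 551*(-100)) - 1*105208 = (-2 - 4624 - 55100) - 105208 = -59726 - 105208 = -164934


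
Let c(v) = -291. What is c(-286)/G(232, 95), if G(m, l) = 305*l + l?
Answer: -97/9690 ≈ -0.010010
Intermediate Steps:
G(m, l) = 306*l
c(-286)/G(232, 95) = -291/(306*95) = -291/29070 = -291*1/29070 = -97/9690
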